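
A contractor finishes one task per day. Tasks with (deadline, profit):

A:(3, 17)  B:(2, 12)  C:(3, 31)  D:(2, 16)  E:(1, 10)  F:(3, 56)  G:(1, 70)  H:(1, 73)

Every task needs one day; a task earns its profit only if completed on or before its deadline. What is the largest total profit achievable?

Sort by profit descending; place each in the latest free slot ≤ its deadline.
Profit order: H=73 G=70 F=56 C=31 A=17 D=16 B=12 E=10
Assign: H→slot 1, G skipped, F→slot 3, C→slot 2, A skipped, D skipped, B skipped, E skipped.
Slots: [1:H] [2:C] [3:F]
Profit = 73 + 31 + 56 = 160

160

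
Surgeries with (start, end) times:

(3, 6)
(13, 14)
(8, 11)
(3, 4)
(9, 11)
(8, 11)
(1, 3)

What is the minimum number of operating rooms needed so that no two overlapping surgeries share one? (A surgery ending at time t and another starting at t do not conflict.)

starts: [1, 3, 3, 8, 8, 9, 13]
ends:   [3, 4, 6, 11, 11, 11, 14]
s1→1 e3→0 s3→1 s3→2 e4→1 e6→0 s8→1 s8→2 s9→3  — peak 3.

3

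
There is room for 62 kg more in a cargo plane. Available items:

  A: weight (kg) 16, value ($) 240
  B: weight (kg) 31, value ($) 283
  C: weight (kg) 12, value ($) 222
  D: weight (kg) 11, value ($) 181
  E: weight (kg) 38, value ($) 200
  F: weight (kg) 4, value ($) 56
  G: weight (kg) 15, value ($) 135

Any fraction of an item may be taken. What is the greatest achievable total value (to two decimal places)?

872.45

Greedy by value/weight ratio, highest first.
Order: C (222/12=18.50) > D (181/11=16.45) > A (240/16=15.00) > F (56/4=14.00) > B (283/31=9.13) > G (135/15=9.00) > E (200/38=5.26)
Fill: take C (12 @ 222) → take D (11 @ 181) → take A (16 @ 240) → take F (4 @ 56) → take 19/31 of B → 173.45; 62/62 used.
Total value = 872.45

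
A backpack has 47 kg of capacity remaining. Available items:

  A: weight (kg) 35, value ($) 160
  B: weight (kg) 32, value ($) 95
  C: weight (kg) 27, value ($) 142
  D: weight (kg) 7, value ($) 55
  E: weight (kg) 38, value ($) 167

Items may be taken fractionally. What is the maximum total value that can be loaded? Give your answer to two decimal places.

Order: D (55/7=7.86) > C (142/27=5.26) > A (160/35=4.57) > E (167/38=4.39) > B (95/32=2.97)
Fill: take D (7 @ 55) → take C (27 @ 142) → take 13/35 of A → 59.43; 47/47 used.
Total value = 256.43

256.43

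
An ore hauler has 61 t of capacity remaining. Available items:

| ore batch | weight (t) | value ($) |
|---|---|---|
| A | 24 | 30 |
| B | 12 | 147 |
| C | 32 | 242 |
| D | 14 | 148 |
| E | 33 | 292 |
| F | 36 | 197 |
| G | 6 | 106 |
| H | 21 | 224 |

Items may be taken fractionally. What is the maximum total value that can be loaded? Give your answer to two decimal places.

695.79

Sort by value per unit weight and fill in that order.
Ratios (sorted): G 17.67, B 12.25, H 10.67, D 10.57, E 8.85, C 7.56, F 5.47, A 1.25
take G (6 @ 106); take B (12 @ 147); take H (21 @ 224); take D (14 @ 148); take 8/33 of E → 70.79. Capacity used 61/61.
Total value = 695.79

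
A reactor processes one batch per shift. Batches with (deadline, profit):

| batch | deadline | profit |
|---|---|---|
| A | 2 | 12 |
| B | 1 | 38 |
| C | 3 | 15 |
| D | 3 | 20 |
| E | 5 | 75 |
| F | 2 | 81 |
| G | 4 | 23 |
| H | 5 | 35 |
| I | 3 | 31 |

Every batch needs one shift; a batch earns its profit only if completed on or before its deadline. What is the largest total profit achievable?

260

Take jobs in profit order; each goes to the latest open slot no later than its deadline.
By profit: F(d2,81), E(d5,75), B(d1,38), H(d5,35), I(d3,31), G(d4,23), D(d3,20), C(d3,15), A(d2,12)
F→slot 2; E→slot 5; B→slot 1; H→slot 4; I→slot 3; G skipped; D skipped; C skipped; A skipped.
Profit = 38 + 81 + 31 + 35 + 75 = 260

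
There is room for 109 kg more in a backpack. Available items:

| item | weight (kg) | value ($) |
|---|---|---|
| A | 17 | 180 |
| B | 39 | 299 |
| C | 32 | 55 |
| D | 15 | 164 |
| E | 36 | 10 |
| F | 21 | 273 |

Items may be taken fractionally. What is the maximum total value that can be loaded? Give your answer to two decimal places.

Sort by value per unit weight and fill in that order.
Order: F (273/21=13.00) > D (164/15=10.93) > A (180/17=10.59) > B (299/39=7.67) > C (55/32=1.72) > E (10/36=0.28)
Fill: take F (21 @ 273) → take D (15 @ 164) → take A (17 @ 180) → take B (39 @ 299) → take 17/32 of C → 29.22; 109/109 used.
Total value = 945.22

945.22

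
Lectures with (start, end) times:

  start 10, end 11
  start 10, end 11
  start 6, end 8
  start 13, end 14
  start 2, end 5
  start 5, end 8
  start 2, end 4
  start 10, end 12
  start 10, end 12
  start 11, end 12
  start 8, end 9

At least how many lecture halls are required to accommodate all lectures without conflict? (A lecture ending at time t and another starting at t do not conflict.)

Count concurrent intervals with a sweep; the peak is the room count.
Events (time:±→running): 2:+→1 2:+→2 4:-→1 5:-→0 5:+→1 6:+→2 8:-→1 8:-→0 8:+→1 9:-→0 10:+→1 10:+→2 10:+→3 10:+→4 … peak 4.

4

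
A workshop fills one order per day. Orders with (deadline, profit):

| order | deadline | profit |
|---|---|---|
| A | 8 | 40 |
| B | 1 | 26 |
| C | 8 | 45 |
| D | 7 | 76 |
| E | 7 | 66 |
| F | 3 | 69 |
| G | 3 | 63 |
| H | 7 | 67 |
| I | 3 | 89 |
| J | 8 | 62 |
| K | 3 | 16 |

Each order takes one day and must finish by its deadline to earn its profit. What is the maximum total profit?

537

Sort by profit descending; place each in the latest free slot ≤ its deadline.
By profit: I(d3,89), D(d7,76), F(d3,69), H(d7,67), E(d7,66), G(d3,63), J(d8,62), C(d8,45), A(d8,40), B(d1,26), K(d3,16)
I→slot 3; D→slot 7; F→slot 2; H→slot 6; E→slot 5; G→slot 1; J→slot 8; C→slot 4; A skipped; B skipped; K skipped.
Profit = 63 + 69 + 89 + 45 + 66 + 67 + 76 + 62 = 537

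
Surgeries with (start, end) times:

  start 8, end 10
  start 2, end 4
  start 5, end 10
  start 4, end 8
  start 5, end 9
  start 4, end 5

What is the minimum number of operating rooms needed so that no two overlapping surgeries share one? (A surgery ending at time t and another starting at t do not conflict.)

3

Events (time:±→running): 2:+→1 4:-→0 4:+→1 4:+→2 5:-→1 5:+→2 5:+→3 … peak 3.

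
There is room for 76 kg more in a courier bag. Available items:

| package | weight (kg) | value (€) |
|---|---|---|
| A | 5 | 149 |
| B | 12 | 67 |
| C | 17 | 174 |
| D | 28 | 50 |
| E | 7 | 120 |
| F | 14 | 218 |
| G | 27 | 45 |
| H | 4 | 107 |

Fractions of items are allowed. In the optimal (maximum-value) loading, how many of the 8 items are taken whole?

Sort by value per unit weight and fill in that order.
Order: A (149/5=29.80) > H (107/4=26.75) > E (120/7=17.14) > F (218/14=15.57) > C (174/17=10.24) > B (67/12=5.58) > D (50/28=1.79) > G (45/27=1.67)
Fill: take A (5 @ 149) → take H (4 @ 107) → take E (7 @ 120) → take F (14 @ 218) → take C (17 @ 174) → take B (12 @ 67) → take 17/28 of D → 30.36; 76/76 used.
6 item(s) taken whole; one partial (take 17/28 of D).

6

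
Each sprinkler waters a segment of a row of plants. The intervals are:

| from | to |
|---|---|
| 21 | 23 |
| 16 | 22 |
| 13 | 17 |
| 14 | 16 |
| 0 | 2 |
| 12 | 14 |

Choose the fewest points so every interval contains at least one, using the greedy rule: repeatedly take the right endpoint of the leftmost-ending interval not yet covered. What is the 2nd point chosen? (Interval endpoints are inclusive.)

14

Sort by right endpoint; whenever an interval is uncovered, place a point at its right end.
Sorted: [0,2] [12,14] [14,16] [13,17] [16,22] [21,23]
{[0,2]} hit by 2; {[12,14],[14,16],[13,17]} hit by 14; {[16,22],[21,23]} hit by 22.
Points: 2, 14, 22 (3 total).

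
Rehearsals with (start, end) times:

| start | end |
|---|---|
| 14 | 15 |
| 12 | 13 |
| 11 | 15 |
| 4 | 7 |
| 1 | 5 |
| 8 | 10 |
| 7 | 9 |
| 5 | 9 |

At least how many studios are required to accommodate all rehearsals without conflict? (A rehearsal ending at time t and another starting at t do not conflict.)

3

starts: [1, 4, 5, 7, 8, 11, 12, 14]
ends:   [5, 7, 9, 9, 10, 13, 15, 15]
s1→1 s4→2 e5→1 s5→2 e7→1 s7→2 s8→3  — peak 3.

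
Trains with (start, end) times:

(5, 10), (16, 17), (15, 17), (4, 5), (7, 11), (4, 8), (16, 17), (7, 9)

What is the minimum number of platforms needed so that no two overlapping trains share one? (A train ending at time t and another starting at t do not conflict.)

4

Count concurrent intervals with a sweep; the peak is the room count.
starts: [4, 4, 5, 7, 7, 15, 16, 16]
ends:   [5, 8, 9, 10, 11, 17, 17, 17]
s4→1 s4→2 e5→1 s5→2 s7→3 s7→4  — peak 4.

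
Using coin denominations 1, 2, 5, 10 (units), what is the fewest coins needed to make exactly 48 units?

48 − 4×10→8 − 1×5→3 − 1×2→1 − 1×1→0
Total coins = 4 + 1 + 1 + 1 = 7

7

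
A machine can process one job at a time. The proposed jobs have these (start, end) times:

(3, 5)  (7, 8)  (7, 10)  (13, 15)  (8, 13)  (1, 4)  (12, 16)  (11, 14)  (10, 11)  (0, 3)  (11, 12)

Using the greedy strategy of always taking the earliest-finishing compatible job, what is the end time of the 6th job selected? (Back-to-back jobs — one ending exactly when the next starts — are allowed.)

Order by finish time; keep every interval that doesn't clash with the previous kept one.
Sorted by end: (0,3)  (1,4)  (3,5)  (7,8)  (7,10)  (10,11)  (11,12)  (8,13)  (11,14)  (13,15)  (12,16)
take (0,3); take (3,5); take (7,8); take (10,11); take (11,12); skip (11,14); take (13,15); skip (12,16).
Selected: (0,3) (3,5) (7,8) (10,11) (11,12) (13,15)

15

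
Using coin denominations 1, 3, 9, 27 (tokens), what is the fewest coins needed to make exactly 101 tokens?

7

Greedy: take as many of the largest coin as possible, then repeat with the remainder.
101 = 3×27 + 2×9 + 2×1
Total coins = 3 + 2 + 2 = 7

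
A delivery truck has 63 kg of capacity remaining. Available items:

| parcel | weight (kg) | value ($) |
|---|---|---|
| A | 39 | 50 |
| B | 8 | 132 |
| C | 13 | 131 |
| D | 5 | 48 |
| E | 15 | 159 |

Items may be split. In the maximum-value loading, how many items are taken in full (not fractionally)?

Ratios (sorted): B 16.50, E 10.60, C 10.08, D 9.60, A 1.28
take B (8 @ 132); take E (15 @ 159); take C (13 @ 131); take D (5 @ 48); take 22/39 of A → 28.21. Capacity used 63/63.
4 item(s) taken whole; one partial (take 22/39 of A).

4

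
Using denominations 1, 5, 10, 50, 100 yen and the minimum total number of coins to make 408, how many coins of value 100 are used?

4

408 − 4×100→8 − 1×5→3 − 3×1→0
Count of 100: 4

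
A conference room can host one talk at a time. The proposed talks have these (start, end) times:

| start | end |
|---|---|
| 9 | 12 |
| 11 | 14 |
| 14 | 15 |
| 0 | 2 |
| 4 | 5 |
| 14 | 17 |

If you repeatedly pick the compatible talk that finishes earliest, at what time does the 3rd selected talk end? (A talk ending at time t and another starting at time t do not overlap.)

12

Greedy by earliest finish: after sorting by end time, pick each interval compatible with the last pick.
Sorted by end: (0,2)  (4,5)  (9,12)  (11,14)  (14,15)  (14,17)
take (0,2); take (4,5); take (9,12); take (14,15); skip (14,17).
Selected: (0,2) (4,5) (9,12) (14,15)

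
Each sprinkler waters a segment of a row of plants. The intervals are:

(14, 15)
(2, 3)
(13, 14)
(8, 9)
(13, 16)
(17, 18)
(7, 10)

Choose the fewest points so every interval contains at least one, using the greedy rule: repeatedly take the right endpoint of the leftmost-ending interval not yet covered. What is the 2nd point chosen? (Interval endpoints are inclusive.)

By right end: [2,3]  [8,9]  [7,10]  [13,14]  [14,15]  [13,16]  [17,18]
[2,3] uncovered → point at 3; [8,9] uncovered → point at 9; [13,14] uncovered → point at 14; [17,18] uncovered → point at 18.
Points: 3, 9, 14, 18 (4 total).

9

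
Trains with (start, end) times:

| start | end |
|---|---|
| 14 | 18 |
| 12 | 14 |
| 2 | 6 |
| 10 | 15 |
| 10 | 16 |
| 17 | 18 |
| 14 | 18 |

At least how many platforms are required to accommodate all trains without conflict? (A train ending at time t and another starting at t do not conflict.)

4

Count concurrent intervals with a sweep; the peak is the room count.
starts: [2, 10, 10, 12, 14, 14, 17]
ends:   [6, 14, 15, 16, 18, 18, 18]
s2→1 e6→0 s10→1 s10→2 s12→3 e14→2 s14→3 s14→4  — peak 4.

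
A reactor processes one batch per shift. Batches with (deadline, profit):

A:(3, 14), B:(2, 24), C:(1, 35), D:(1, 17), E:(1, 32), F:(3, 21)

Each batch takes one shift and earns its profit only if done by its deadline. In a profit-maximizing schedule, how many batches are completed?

Take jobs in profit order; each goes to the latest open slot no later than its deadline.
Profit order: C=35 E=32 B=24 F=21 D=17 A=14
Assign: C→slot 1, E skipped, B→slot 2, F→slot 3, D skipped, A skipped.
Slots: [1:C] [2:B] [3:F]
3 of 6 scheduled.

3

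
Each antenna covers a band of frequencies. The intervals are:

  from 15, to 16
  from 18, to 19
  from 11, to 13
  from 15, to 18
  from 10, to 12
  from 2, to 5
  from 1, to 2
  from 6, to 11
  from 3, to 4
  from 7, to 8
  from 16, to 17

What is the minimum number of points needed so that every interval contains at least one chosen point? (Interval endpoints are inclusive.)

Sorted: [1,2] [3,4] [2,5] [7,8] [6,11] [10,12] [11,13] [15,16] [16,17] [15,18] [18,19]
{[1,2]} hit by 2; {[3,4],[2,5]} hit by 4; {[7,8],[6,11]} hit by 8; {[10,12],[11,13]} hit by 12; {[15,16],[16,17],[15,18]} hit by 16; {[18,19]} hit by 19.
Points: 2, 4, 8, 12, 16, 19 (6 total).

6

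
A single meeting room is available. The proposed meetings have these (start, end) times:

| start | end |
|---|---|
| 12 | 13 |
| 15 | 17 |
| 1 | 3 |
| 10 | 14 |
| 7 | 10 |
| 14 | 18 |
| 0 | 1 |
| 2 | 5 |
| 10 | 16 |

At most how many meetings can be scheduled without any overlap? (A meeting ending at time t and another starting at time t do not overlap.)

5

Sort by end time and greedily take each interval whose start is ≥ the last chosen end.
By end time: (0,1), (1,3), (2,5), (7,10), (12,13), (10,14), (10,16), (15,17), (14,18).
Pick (0,1); next start ≥ 1 → (1,3); next start ≥ 3 → (7,10); next start ≥ 10 → (12,13); next start ≥ 13 → (15,17).
Selected 5 meetings.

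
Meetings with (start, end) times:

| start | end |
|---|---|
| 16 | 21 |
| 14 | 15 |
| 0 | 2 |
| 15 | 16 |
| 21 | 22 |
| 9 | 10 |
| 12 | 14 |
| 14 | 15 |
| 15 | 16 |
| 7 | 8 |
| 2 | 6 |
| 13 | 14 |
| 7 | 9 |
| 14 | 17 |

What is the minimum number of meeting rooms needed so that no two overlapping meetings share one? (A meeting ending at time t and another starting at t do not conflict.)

3

Count concurrent intervals with a sweep; the peak is the room count.
starts: [0, 2, 7, 7, 9, 12, 13, 14, 14, 14, 15, 15, 16, 21]
ends:   [2, 6, 8, 9, 10, 14, 14, 15, 15, 16, 16, 17, 21, 22]
s0→1 e2→0 s2→1 e6→0 s7→1 s7→2 e8→1 e9→0 s9→1 e10→0 s12→1 s13→2 e14→1 e14→0 s14→1 s14→2 s14→3  — peak 3.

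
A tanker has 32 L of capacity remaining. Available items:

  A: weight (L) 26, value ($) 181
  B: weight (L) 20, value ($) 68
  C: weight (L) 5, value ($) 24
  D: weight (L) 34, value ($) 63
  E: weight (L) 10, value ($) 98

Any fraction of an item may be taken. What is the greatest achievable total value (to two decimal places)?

Ratios (sorted): E 9.80, A 6.96, C 4.80, B 3.40, D 1.85
take E (10 @ 98); take 22/26 of A → 153.15. Capacity used 32/32.
Total value = 251.15

251.15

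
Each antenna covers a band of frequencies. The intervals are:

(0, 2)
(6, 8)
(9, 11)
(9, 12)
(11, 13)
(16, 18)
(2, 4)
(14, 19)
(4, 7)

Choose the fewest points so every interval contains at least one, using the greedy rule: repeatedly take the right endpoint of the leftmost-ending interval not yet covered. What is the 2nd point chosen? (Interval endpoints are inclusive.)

7

Process intervals by earliest right end; each time one isn't hit yet, stab at its right endpoint.
Sorted: [0,2] [2,4] [4,7] [6,8] [9,11] [9,12] [11,13] [16,18] [14,19]
{[0,2],[2,4]} hit by 2; {[4,7],[6,8]} hit by 7; {[9,11],[9,12],[11,13]} hit by 11; {[16,18],[14,19]} hit by 18.
Points: 2, 7, 11, 18 (4 total).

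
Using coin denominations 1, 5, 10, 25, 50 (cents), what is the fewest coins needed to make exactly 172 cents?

7

172 = 3×50 + 2×10 + 2×1
Total coins = 3 + 2 + 2 = 7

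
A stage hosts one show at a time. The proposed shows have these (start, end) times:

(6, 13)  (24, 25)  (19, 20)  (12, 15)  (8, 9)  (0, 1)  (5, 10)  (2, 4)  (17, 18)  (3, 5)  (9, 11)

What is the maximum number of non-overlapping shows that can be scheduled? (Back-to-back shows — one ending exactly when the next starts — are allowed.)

8

Sort by end time and greedily take each interval whose start is ≥ the last chosen end.
By end time: (0,1), (2,4), (3,5), (8,9), (5,10), (9,11), (6,13), (12,15), (17,18), (19,20), (24,25).
Pick (0,1); next start ≥ 1 → (2,4); next start ≥ 4 → (8,9); next start ≥ 9 → (9,11); next start ≥ 11 → (12,15); next start ≥ 15 → (17,18); next start ≥ 18 → (19,20); next start ≥ 20 → (24,25).
Selected 8 shows.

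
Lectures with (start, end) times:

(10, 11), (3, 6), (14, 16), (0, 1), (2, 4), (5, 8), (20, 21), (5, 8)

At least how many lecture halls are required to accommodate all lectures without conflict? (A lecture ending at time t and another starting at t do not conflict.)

3

starts: [0, 2, 3, 5, 5, 10, 14, 20]
ends:   [1, 4, 6, 8, 8, 11, 16, 21]
s0→1 e1→0 s2→1 s3→2 e4→1 s5→2 s5→3  — peak 3.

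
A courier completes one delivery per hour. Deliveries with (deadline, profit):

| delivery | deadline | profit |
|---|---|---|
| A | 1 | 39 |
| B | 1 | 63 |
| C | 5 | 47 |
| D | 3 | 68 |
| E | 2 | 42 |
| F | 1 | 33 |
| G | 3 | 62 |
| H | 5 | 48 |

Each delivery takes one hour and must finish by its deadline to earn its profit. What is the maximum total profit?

By profit: D(d3,68), B(d1,63), G(d3,62), H(d5,48), C(d5,47), E(d2,42), A(d1,39), F(d1,33)
D→slot 3; B→slot 1; G→slot 2; H→slot 5; C→slot 4; E skipped; A skipped; F skipped.
Profit = 63 + 62 + 68 + 47 + 48 = 288

288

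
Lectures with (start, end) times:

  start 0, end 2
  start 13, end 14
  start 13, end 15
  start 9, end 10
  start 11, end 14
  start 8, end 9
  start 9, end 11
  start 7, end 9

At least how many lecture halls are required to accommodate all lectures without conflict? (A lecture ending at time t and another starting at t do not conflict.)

The answer is the maximum number of intervals overlapping at any instant.
starts: [0, 7, 8, 9, 9, 11, 13, 13]
ends:   [2, 9, 9, 10, 11, 14, 14, 15]
s0→1 e2→0 s7→1 s8→2 e9→1 e9→0 s9→1 s9→2 e10→1 e11→0 s11→1 s13→2 s13→3  — peak 3.

3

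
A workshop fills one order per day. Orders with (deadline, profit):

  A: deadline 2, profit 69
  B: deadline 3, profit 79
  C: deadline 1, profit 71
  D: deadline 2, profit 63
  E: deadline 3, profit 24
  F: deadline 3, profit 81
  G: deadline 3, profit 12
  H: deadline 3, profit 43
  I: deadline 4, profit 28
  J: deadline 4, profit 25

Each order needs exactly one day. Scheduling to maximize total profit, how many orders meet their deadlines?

4

Sort by profit descending; place each in the latest free slot ≤ its deadline.
Profit order: F=81 B=79 C=71 A=69 D=63 H=43 I=28 J=25 E=24 G=12
Assign: F→slot 3, B→slot 2, C→slot 1, A skipped, D skipped, H skipped, I→slot 4, J skipped, E skipped, G skipped.
Slots: [1:C] [2:B] [3:F] [4:I]
4 of 10 scheduled.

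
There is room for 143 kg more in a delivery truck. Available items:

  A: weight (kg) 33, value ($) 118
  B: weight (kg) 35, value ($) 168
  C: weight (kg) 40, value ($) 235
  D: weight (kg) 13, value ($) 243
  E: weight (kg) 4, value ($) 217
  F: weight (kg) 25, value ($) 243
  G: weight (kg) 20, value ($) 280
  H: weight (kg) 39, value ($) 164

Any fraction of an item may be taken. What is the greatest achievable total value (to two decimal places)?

Greedy by value/weight ratio, highest first.
Order: E (217/4=54.25) > D (243/13=18.69) > G (280/20=14.00) > F (243/25=9.72) > C (235/40=5.88) > B (168/35=4.80) > H (164/39=4.21) > A (118/33=3.58)
Fill: take E (4 @ 217) → take D (13 @ 243) → take G (20 @ 280) → take F (25 @ 243) → take C (40 @ 235) → take B (35 @ 168) → take 6/39 of H → 25.23; 143/143 used.
Total value = 1411.23

1411.23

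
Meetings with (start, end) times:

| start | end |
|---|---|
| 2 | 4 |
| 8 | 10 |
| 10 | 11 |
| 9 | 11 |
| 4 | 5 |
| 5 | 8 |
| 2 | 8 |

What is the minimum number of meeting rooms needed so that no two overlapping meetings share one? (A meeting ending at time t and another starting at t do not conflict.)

2

starts: [2, 2, 4, 5, 8, 9, 10]
ends:   [4, 5, 8, 8, 10, 11, 11]
s2→1 s2→2  — peak 2.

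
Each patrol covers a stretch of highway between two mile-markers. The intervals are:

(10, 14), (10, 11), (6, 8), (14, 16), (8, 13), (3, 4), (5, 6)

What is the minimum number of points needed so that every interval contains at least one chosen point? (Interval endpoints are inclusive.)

By right end: [3,4]  [5,6]  [6,8]  [10,11]  [8,13]  [10,14]  [14,16]
[3,4] uncovered → point at 4; [5,6] uncovered → point at 6; [10,11] uncovered → point at 11; [14,16] uncovered → point at 16.
Points: 4, 6, 11, 16 (4 total).

4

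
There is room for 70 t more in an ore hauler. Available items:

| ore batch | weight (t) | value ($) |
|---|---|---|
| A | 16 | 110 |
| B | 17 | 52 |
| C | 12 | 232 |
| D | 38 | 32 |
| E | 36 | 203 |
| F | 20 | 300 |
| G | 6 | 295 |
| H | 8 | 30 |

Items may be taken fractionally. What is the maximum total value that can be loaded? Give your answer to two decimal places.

1027.22

Sort by value per unit weight and fill in that order.
Ratios (sorted): G 49.17, C 19.33, F 15.00, A 6.88, E 5.64, H 3.75, B 3.06, D 0.84
take G (6 @ 295); take C (12 @ 232); take F (20 @ 300); take A (16 @ 110); take 16/36 of E → 90.22. Capacity used 70/70.
Total value = 1027.22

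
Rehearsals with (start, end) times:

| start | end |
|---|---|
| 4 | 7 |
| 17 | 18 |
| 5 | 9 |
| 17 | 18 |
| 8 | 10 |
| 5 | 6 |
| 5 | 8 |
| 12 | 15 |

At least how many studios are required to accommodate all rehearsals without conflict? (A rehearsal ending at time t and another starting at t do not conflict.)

4

The answer is the maximum number of intervals overlapping at any instant.
starts: [4, 5, 5, 5, 8, 12, 17, 17]
ends:   [6, 7, 8, 9, 10, 15, 18, 18]
s4→1 s5→2 s5→3 s5→4  — peak 4.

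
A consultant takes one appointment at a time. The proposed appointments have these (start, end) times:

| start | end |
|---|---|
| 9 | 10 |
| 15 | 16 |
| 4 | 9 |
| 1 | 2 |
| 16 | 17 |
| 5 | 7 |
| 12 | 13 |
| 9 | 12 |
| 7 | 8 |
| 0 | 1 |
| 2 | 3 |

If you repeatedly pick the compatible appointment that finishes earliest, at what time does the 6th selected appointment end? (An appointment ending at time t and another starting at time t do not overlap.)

Sorted by end: (0,1)  (1,2)  (2,3)  (5,7)  (7,8)  (4,9)  (9,10)  (9,12)  (12,13)  (15,16)  (16,17)
take (0,1); take (1,2); take (2,3); take (5,7); take (7,8); take (9,10); skip (9,12); take (12,13); take (15,16); take (16,17).
Selected: (0,1) (1,2) (2,3) (5,7) (7,8) (9,10) (12,13) (15,16) (16,17)

10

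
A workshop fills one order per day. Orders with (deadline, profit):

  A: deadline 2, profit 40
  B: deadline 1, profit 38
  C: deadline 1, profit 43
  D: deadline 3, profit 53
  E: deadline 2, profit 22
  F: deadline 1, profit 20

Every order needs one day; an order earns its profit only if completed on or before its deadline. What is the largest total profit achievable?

136

Sort by profit descending; place each in the latest free slot ≤ its deadline.
Profit order: D=53 C=43 A=40 B=38 E=22 F=20
Assign: D→slot 3, C→slot 1, A→slot 2, B skipped, E skipped, F skipped.
Slots: [1:C] [2:A] [3:D]
Profit = 43 + 40 + 53 = 136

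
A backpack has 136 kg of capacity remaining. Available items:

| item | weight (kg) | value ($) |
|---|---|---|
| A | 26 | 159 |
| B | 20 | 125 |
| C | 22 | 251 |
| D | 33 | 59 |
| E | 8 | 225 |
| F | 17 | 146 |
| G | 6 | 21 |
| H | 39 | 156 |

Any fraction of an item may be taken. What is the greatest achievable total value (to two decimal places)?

1076.00

Ratios (sorted): E 28.12, C 11.41, F 8.59, B 6.25, A 6.12, H 4.00, G 3.50, D 1.79
take E (8 @ 225); take C (22 @ 251); take F (17 @ 146); take B (20 @ 125); take A (26 @ 159); take H (39 @ 156); take 4/6 of G → 14.00. Capacity used 136/136.
Total value = 1076.00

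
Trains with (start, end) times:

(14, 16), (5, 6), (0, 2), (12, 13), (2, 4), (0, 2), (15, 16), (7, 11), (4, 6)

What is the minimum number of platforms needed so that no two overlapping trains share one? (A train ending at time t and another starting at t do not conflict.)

Count concurrent intervals with a sweep; the peak is the room count.
starts: [0, 0, 2, 4, 5, 7, 12, 14, 15]
ends:   [2, 2, 4, 6, 6, 11, 13, 16, 16]
s0→1 s0→2  — peak 2.

2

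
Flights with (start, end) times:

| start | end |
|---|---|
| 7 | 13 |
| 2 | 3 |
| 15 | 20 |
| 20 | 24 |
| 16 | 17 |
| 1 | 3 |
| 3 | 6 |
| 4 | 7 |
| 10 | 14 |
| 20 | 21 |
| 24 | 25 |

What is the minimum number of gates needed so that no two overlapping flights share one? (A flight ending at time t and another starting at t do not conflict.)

The answer is the maximum number of intervals overlapping at any instant.
Events (time:±→running): 1:+→1 2:+→2 … peak 2.

2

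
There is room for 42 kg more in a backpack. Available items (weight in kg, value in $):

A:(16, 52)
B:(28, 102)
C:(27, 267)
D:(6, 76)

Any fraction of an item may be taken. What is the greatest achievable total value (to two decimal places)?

375.79

Greedy by value/weight ratio, highest first.
Ratios (sorted): D 12.67, C 9.89, B 3.64, A 3.25
take D (6 @ 76); take C (27 @ 267); take 9/28 of B → 32.79. Capacity used 42/42.
Total value = 375.79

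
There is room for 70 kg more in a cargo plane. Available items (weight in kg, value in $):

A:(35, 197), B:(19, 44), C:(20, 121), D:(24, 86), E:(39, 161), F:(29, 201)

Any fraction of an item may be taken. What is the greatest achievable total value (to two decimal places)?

440.20

Greedy by value/weight ratio, highest first.
Order: F (201/29=6.93) > C (121/20=6.05) > A (197/35=5.63) > E (161/39=4.13) > D (86/24=3.58) > B (44/19=2.32)
Fill: take F (29 @ 201) → take C (20 @ 121) → take 21/35 of A → 118.20; 70/70 used.
Total value = 440.20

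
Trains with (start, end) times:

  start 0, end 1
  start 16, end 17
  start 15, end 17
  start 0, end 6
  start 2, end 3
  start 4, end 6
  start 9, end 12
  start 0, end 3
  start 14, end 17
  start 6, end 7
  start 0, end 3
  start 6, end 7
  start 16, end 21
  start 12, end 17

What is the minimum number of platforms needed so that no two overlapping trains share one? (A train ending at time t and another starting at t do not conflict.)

Count concurrent intervals with a sweep; the peak is the room count.
Events (time:±→running): 0:+→1 0:+→2 0:+→3 0:+→4 1:-→3 2:+→4 3:-→3 3:-→2 3:-→1 4:+→2 6:-→1 6:-→0 6:+→1 6:+→2 7:-→1 7:-→0 9:+→1 12:-→0 12:+→1 14:+→2 15:+→3 16:+→4 16:+→5 … peak 5.

5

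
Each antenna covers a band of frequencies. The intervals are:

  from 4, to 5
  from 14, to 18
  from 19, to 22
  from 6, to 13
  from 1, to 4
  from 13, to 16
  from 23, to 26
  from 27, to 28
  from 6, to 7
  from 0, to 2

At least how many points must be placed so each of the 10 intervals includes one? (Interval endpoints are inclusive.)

7

Process intervals by earliest right end; each time one isn't hit yet, stab at its right endpoint.
Sorted: [0,2] [1,4] [4,5] [6,7] [6,13] [13,16] [14,18] [19,22] [23,26] [27,28]
{[0,2],[1,4]} hit by 2; {[4,5]} hit by 5; {[6,7],[6,13]} hit by 7; {[13,16],[14,18]} hit by 16; {[19,22]} hit by 22; {[23,26]} hit by 26; {[27,28]} hit by 28.
Points: 2, 5, 7, 16, 22, 26, 28 (7 total).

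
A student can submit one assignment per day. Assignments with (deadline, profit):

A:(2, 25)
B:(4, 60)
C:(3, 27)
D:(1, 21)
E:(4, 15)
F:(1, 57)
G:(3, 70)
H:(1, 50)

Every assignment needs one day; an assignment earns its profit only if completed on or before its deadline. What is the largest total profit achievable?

Take jobs in profit order; each goes to the latest open slot no later than its deadline.
Profit order: G=70 B=60 F=57 H=50 C=27 A=25 D=21 E=15
Assign: G→slot 3, B→slot 4, F→slot 1, H skipped, C→slot 2, A skipped, D skipped, E skipped.
Slots: [1:F] [2:C] [3:G] [4:B]
Profit = 57 + 27 + 70 + 60 = 214

214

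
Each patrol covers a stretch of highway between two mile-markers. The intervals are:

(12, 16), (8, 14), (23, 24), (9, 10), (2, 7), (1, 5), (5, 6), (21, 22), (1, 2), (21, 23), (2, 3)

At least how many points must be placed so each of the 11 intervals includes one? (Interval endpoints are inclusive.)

6

Sorted: [1,2] [2,3] [1,5] [5,6] [2,7] [9,10] [8,14] [12,16] [21,22] [21,23] [23,24]
{[1,2],[2,3],[1,5]} hit by 2; {[5,6],[2,7]} hit by 6; {[9,10],[8,14]} hit by 10; {[12,16]} hit by 16; {[21,22],[21,23]} hit by 22; {[23,24]} hit by 24.
Points: 2, 6, 10, 16, 22, 24 (6 total).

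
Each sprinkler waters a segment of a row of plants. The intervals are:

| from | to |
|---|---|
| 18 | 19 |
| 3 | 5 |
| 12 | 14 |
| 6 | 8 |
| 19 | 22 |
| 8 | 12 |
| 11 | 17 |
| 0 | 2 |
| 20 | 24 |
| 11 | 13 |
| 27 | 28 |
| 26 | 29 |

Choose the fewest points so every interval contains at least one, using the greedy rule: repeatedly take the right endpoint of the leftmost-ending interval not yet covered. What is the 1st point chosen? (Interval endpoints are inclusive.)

Sorted: [0,2] [3,5] [6,8] [8,12] [11,13] [12,14] [11,17] [18,19] [19,22] [20,24] [27,28] [26,29]
{[0,2]} hit by 2; {[3,5]} hit by 5; {[6,8],[8,12]} hit by 8; {[11,13],[12,14],[11,17]} hit by 13; {[18,19],[19,22]} hit by 19; {[20,24]} hit by 24; {[27,28],[26,29]} hit by 28.
Points: 2, 5, 8, 13, 19, 24, 28 (7 total).

2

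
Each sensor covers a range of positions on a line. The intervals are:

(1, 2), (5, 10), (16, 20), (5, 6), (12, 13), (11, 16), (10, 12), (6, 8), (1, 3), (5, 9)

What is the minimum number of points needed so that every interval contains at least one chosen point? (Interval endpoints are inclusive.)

By right end: [1,2]  [1,3]  [5,6]  [6,8]  [5,9]  [5,10]  [10,12]  [12,13]  [11,16]  [16,20]
[1,2] uncovered → point at 2; [5,6] uncovered → point at 6; [10,12] uncovered → point at 12; [16,20] uncovered → point at 20.
Points: 2, 6, 12, 20 (4 total).

4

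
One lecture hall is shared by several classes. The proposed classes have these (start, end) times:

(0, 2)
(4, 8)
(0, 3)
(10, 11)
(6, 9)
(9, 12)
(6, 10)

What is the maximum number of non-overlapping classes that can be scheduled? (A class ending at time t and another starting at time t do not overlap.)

Order by finish time; keep every interval that doesn't clash with the previous kept one.
Sorted by end: (0,2)  (0,3)  (4,8)  (6,9)  (6,10)  (10,11)  (9,12)
take (0,2); skip (0,3); take (4,8); take (10,11).
Selected 3 classes.

3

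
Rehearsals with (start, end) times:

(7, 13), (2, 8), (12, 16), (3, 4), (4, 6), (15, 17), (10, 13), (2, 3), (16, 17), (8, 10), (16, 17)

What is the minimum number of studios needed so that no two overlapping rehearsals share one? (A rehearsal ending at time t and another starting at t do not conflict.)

Count concurrent intervals with a sweep; the peak is the room count.
Events (time:±→running): 2:+→1 2:+→2 3:-→1 3:+→2 4:-→1 4:+→2 6:-→1 7:+→2 8:-→1 8:+→2 10:-→1 10:+→2 12:+→3 … peak 3.

3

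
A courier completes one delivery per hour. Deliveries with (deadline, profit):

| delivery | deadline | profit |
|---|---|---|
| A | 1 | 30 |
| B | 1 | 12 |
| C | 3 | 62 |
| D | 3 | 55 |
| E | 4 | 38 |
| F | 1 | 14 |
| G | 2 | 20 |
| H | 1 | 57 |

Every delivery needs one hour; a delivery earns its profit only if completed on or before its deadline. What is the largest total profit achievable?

212

By profit: C(d3,62), H(d1,57), D(d3,55), E(d4,38), A(d1,30), G(d2,20), F(d1,14), B(d1,12)
C→slot 3; H→slot 1; D→slot 2; E→slot 4; A skipped; G skipped; F skipped; B skipped.
Profit = 57 + 55 + 62 + 38 = 212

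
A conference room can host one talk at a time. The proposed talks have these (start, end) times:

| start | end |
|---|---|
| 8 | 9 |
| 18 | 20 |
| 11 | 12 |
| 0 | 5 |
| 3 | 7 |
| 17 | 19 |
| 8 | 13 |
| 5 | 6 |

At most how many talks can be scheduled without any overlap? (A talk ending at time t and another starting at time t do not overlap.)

Greedy by earliest finish: after sorting by end time, pick each interval compatible with the last pick.
Sorted by end: (0,5)  (5,6)  (3,7)  (8,9)  (11,12)  (8,13)  (17,19)  (18,20)
take (0,5); take (5,6); skip (3,7); take (8,9); take (11,12); skip (8,13); take (17,19).
Selected 5 talks.

5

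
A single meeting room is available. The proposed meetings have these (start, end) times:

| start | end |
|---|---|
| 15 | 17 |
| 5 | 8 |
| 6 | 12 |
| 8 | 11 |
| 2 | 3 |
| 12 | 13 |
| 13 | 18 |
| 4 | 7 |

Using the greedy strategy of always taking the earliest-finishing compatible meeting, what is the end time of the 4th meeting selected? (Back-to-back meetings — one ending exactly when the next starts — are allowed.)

13

Sorted by end: (2,3)  (4,7)  (5,8)  (8,11)  (6,12)  (12,13)  (15,17)  (13,18)
take (2,3); take (4,7); skip (5,8); take (8,11); take (12,13); take (15,17); skip (13,18).
Selected: (2,3) (4,7) (8,11) (12,13) (15,17)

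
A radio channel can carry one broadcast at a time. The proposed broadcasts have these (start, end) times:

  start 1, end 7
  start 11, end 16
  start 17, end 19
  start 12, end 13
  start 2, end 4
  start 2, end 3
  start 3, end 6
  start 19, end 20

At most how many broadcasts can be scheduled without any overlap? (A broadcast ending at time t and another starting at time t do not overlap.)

By end time: (2,3), (2,4), (3,6), (1,7), (12,13), (11,16), (17,19), (19,20).
Pick (2,3); next start ≥ 3 → (3,6); next start ≥ 6 → (12,13); next start ≥ 13 → (17,19); next start ≥ 19 → (19,20).
Selected 5 broadcasts.

5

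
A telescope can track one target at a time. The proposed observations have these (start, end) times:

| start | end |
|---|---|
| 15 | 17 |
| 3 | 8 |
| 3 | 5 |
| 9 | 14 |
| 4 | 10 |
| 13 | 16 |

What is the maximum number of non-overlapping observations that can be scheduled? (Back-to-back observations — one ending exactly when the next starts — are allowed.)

Greedy by earliest finish: after sorting by end time, pick each interval compatible with the last pick.
By end time: (3,5), (3,8), (4,10), (9,14), (13,16), (15,17).
Pick (3,5); next start ≥ 5 → (9,14); next start ≥ 14 → (15,17).
Selected 3 observations.

3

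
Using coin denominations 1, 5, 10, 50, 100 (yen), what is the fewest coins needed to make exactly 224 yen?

224 − 2×100→24 − 2×10→4 − 4×1→0
Total coins = 2 + 2 + 4 = 8

8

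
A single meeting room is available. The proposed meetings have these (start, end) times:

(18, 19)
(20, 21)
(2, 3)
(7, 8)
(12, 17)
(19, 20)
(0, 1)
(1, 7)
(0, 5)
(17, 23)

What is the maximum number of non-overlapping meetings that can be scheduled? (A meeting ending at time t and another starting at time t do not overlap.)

Sorted by end: (0,1)  (2,3)  (0,5)  (1,7)  (7,8)  (12,17)  (18,19)  (19,20)  (20,21)  (17,23)
take (0,1); take (2,3); skip (0,5); take (7,8); take (12,17); take (18,19); take (19,20); take (20,21).
Selected 7 meetings.

7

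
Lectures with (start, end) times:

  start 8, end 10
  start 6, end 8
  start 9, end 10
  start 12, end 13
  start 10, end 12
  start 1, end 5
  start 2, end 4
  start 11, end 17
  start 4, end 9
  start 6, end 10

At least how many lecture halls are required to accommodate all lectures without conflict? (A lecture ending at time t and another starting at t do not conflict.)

3

Count concurrent intervals with a sweep; the peak is the room count.
Events (time:±→running): 1:+→1 2:+→2 4:-→1 4:+→2 5:-→1 6:+→2 6:+→3 … peak 3.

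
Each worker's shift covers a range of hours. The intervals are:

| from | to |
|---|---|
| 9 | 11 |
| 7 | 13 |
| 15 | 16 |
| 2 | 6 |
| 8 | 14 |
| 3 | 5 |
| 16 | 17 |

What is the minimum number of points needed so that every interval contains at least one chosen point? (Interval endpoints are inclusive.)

3

Process intervals by earliest right end; each time one isn't hit yet, stab at its right endpoint.
By right end: [3,5]  [2,6]  [9,11]  [7,13]  [8,14]  [15,16]  [16,17]
[3,5] uncovered → point at 5; [9,11] uncovered → point at 11; [15,16] uncovered → point at 16.
Points: 5, 11, 16 (3 total).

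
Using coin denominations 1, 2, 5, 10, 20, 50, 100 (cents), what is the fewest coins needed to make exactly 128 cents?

128 = 1×100 + 1×20 + 1×5 + 1×2 + 1×1
Total coins = 1 + 1 + 1 + 1 + 1 = 5

5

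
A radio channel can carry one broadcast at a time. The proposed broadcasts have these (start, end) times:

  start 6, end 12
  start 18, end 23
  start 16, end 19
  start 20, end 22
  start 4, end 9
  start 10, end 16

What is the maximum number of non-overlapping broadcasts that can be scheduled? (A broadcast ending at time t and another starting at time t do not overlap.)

4

Greedy by earliest finish: after sorting by end time, pick each interval compatible with the last pick.
By end time: (4,9), (6,12), (10,16), (16,19), (20,22), (18,23).
Pick (4,9); next start ≥ 9 → (10,16); next start ≥ 16 → (16,19); next start ≥ 19 → (20,22).
Selected 4 broadcasts.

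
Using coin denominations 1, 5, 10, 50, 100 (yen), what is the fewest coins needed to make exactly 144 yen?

9

Use the largest denomination that fits, subtract, and repeat.
144 = 1×100 + 4×10 + 4×1
Total coins = 1 + 4 + 4 = 9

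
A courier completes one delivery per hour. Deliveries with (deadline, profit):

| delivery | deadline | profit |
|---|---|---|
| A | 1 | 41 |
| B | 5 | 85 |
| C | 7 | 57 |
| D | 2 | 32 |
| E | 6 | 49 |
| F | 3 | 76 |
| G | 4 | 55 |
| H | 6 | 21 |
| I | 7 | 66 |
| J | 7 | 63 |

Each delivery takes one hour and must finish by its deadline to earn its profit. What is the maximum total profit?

Profit order: B=85 F=76 I=66 J=63 C=57 G=55 E=49 A=41 D=32 H=21
Assign: B→slot 5, F→slot 3, I→slot 7, J→slot 6, C→slot 4, G→slot 2, E→slot 1, A skipped, D skipped, H skipped.
Slots: [1:E] [2:G] [3:F] [4:C] [5:B] [6:J] [7:I]
Profit = 49 + 55 + 76 + 57 + 85 + 63 + 66 = 451

451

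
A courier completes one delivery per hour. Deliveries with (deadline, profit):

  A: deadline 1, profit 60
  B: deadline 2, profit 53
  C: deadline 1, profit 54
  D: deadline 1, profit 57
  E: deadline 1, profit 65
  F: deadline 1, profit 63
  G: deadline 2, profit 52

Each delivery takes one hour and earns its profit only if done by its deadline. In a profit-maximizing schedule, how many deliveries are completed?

Profit order: E=65 F=63 A=60 D=57 C=54 B=53 G=52
Assign: E→slot 1, F skipped, A skipped, D skipped, C skipped, B→slot 2, G skipped.
Slots: [1:E] [2:B]
2 of 7 scheduled.

2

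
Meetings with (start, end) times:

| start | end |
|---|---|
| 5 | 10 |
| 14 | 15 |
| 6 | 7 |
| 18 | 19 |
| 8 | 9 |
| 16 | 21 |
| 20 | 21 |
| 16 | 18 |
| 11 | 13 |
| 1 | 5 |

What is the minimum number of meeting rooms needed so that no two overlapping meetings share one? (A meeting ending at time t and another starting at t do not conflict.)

2

The answer is the maximum number of intervals overlapping at any instant.
Events (time:±→running): 1:+→1 5:-→0 5:+→1 6:+→2 … peak 2.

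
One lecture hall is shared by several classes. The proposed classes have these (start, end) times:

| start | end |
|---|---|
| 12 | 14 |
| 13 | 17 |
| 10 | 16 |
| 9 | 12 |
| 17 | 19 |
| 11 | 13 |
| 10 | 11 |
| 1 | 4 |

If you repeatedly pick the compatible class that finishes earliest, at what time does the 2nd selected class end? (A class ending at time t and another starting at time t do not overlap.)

Order by finish time; keep every interval that doesn't clash with the previous kept one.
By end time: (1,4), (10,11), (9,12), (11,13), (12,14), (10,16), (13,17), (17,19).
Pick (1,4); next start ≥ 4 → (10,11); next start ≥ 11 → (11,13); next start ≥ 13 → (13,17); next start ≥ 17 → (17,19).
Selected: (1,4) (10,11) (11,13) (13,17) (17,19)

11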